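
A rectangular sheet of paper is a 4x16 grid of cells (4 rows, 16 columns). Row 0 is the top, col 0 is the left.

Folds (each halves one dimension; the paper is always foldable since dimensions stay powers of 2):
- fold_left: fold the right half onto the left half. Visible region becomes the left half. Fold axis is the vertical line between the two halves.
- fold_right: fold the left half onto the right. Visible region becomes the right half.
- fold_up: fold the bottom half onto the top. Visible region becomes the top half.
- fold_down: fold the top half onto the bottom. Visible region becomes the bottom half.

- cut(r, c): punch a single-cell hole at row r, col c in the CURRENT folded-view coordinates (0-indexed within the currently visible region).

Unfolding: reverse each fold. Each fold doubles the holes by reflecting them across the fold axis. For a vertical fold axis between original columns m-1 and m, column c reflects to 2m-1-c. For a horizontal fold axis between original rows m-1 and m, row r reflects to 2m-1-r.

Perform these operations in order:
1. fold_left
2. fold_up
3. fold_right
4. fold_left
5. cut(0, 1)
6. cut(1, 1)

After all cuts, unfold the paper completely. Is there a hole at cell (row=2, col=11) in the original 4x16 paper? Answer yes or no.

Answer: no

Derivation:
Op 1 fold_left: fold axis v@8; visible region now rows[0,4) x cols[0,8) = 4x8
Op 2 fold_up: fold axis h@2; visible region now rows[0,2) x cols[0,8) = 2x8
Op 3 fold_right: fold axis v@4; visible region now rows[0,2) x cols[4,8) = 2x4
Op 4 fold_left: fold axis v@6; visible region now rows[0,2) x cols[4,6) = 2x2
Op 5 cut(0, 1): punch at orig (0,5); cuts so far [(0, 5)]; region rows[0,2) x cols[4,6) = 2x2
Op 6 cut(1, 1): punch at orig (1,5); cuts so far [(0, 5), (1, 5)]; region rows[0,2) x cols[4,6) = 2x2
Unfold 1 (reflect across v@6): 4 holes -> [(0, 5), (0, 6), (1, 5), (1, 6)]
Unfold 2 (reflect across v@4): 8 holes -> [(0, 1), (0, 2), (0, 5), (0, 6), (1, 1), (1, 2), (1, 5), (1, 6)]
Unfold 3 (reflect across h@2): 16 holes -> [(0, 1), (0, 2), (0, 5), (0, 6), (1, 1), (1, 2), (1, 5), (1, 6), (2, 1), (2, 2), (2, 5), (2, 6), (3, 1), (3, 2), (3, 5), (3, 6)]
Unfold 4 (reflect across v@8): 32 holes -> [(0, 1), (0, 2), (0, 5), (0, 6), (0, 9), (0, 10), (0, 13), (0, 14), (1, 1), (1, 2), (1, 5), (1, 6), (1, 9), (1, 10), (1, 13), (1, 14), (2, 1), (2, 2), (2, 5), (2, 6), (2, 9), (2, 10), (2, 13), (2, 14), (3, 1), (3, 2), (3, 5), (3, 6), (3, 9), (3, 10), (3, 13), (3, 14)]
Holes: [(0, 1), (0, 2), (0, 5), (0, 6), (0, 9), (0, 10), (0, 13), (0, 14), (1, 1), (1, 2), (1, 5), (1, 6), (1, 9), (1, 10), (1, 13), (1, 14), (2, 1), (2, 2), (2, 5), (2, 6), (2, 9), (2, 10), (2, 13), (2, 14), (3, 1), (3, 2), (3, 5), (3, 6), (3, 9), (3, 10), (3, 13), (3, 14)]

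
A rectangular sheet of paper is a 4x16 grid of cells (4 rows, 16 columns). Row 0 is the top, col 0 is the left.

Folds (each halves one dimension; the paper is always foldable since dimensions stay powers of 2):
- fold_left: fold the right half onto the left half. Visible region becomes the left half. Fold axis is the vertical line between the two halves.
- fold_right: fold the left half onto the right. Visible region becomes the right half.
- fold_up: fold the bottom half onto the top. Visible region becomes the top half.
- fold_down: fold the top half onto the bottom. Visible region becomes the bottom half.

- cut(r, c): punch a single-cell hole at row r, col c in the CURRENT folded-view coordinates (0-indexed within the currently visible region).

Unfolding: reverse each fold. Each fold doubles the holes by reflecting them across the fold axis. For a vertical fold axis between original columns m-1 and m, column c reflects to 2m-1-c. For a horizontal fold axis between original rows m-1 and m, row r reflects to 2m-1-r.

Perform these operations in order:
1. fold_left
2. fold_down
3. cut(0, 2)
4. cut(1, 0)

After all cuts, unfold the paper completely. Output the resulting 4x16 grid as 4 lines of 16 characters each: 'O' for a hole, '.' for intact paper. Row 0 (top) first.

Op 1 fold_left: fold axis v@8; visible region now rows[0,4) x cols[0,8) = 4x8
Op 2 fold_down: fold axis h@2; visible region now rows[2,4) x cols[0,8) = 2x8
Op 3 cut(0, 2): punch at orig (2,2); cuts so far [(2, 2)]; region rows[2,4) x cols[0,8) = 2x8
Op 4 cut(1, 0): punch at orig (3,0); cuts so far [(2, 2), (3, 0)]; region rows[2,4) x cols[0,8) = 2x8
Unfold 1 (reflect across h@2): 4 holes -> [(0, 0), (1, 2), (2, 2), (3, 0)]
Unfold 2 (reflect across v@8): 8 holes -> [(0, 0), (0, 15), (1, 2), (1, 13), (2, 2), (2, 13), (3, 0), (3, 15)]

Answer: O..............O
..O..........O..
..O..........O..
O..............O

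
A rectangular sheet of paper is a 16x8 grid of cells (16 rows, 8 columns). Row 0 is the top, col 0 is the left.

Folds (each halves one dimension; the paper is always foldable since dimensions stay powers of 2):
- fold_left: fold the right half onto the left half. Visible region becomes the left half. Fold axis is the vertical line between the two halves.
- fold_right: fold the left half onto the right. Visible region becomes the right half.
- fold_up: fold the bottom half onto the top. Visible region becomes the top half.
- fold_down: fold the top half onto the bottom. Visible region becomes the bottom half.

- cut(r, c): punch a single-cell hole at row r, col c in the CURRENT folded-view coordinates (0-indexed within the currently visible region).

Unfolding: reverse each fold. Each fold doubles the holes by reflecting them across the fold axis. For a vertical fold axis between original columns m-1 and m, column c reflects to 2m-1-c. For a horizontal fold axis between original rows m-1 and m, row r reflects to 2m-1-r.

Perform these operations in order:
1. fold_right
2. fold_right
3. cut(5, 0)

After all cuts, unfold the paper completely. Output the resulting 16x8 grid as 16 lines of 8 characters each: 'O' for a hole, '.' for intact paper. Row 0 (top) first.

Op 1 fold_right: fold axis v@4; visible region now rows[0,16) x cols[4,8) = 16x4
Op 2 fold_right: fold axis v@6; visible region now rows[0,16) x cols[6,8) = 16x2
Op 3 cut(5, 0): punch at orig (5,6); cuts so far [(5, 6)]; region rows[0,16) x cols[6,8) = 16x2
Unfold 1 (reflect across v@6): 2 holes -> [(5, 5), (5, 6)]
Unfold 2 (reflect across v@4): 4 holes -> [(5, 1), (5, 2), (5, 5), (5, 6)]

Answer: ........
........
........
........
........
.OO..OO.
........
........
........
........
........
........
........
........
........
........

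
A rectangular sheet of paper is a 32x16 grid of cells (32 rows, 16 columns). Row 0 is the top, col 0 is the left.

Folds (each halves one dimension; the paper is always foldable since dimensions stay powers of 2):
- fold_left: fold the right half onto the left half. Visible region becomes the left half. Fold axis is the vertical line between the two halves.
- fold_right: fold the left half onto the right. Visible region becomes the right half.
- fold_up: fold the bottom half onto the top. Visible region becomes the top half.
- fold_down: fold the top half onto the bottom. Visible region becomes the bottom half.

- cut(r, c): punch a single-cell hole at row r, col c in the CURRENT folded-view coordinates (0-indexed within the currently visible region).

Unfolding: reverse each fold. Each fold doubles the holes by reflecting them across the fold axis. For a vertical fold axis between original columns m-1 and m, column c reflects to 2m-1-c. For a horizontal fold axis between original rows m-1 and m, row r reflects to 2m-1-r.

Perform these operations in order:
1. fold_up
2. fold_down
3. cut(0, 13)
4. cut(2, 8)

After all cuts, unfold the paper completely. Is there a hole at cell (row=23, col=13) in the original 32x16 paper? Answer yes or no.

Op 1 fold_up: fold axis h@16; visible region now rows[0,16) x cols[0,16) = 16x16
Op 2 fold_down: fold axis h@8; visible region now rows[8,16) x cols[0,16) = 8x16
Op 3 cut(0, 13): punch at orig (8,13); cuts so far [(8, 13)]; region rows[8,16) x cols[0,16) = 8x16
Op 4 cut(2, 8): punch at orig (10,8); cuts so far [(8, 13), (10, 8)]; region rows[8,16) x cols[0,16) = 8x16
Unfold 1 (reflect across h@8): 4 holes -> [(5, 8), (7, 13), (8, 13), (10, 8)]
Unfold 2 (reflect across h@16): 8 holes -> [(5, 8), (7, 13), (8, 13), (10, 8), (21, 8), (23, 13), (24, 13), (26, 8)]
Holes: [(5, 8), (7, 13), (8, 13), (10, 8), (21, 8), (23, 13), (24, 13), (26, 8)]

Answer: yes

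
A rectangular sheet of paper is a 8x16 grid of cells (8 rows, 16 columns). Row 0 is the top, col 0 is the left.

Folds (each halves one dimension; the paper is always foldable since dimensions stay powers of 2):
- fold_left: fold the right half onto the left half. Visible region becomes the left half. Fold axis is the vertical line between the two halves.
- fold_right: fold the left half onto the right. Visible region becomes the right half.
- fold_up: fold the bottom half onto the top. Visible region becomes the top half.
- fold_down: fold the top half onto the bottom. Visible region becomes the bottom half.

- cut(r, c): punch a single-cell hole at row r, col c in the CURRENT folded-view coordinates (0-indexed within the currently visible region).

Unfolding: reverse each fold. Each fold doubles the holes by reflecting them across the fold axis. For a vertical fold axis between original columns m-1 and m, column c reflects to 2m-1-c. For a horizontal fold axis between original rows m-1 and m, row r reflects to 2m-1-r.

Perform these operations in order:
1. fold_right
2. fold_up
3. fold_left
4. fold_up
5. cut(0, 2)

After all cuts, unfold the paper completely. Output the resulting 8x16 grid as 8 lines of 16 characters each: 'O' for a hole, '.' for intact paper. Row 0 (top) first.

Op 1 fold_right: fold axis v@8; visible region now rows[0,8) x cols[8,16) = 8x8
Op 2 fold_up: fold axis h@4; visible region now rows[0,4) x cols[8,16) = 4x8
Op 3 fold_left: fold axis v@12; visible region now rows[0,4) x cols[8,12) = 4x4
Op 4 fold_up: fold axis h@2; visible region now rows[0,2) x cols[8,12) = 2x4
Op 5 cut(0, 2): punch at orig (0,10); cuts so far [(0, 10)]; region rows[0,2) x cols[8,12) = 2x4
Unfold 1 (reflect across h@2): 2 holes -> [(0, 10), (3, 10)]
Unfold 2 (reflect across v@12): 4 holes -> [(0, 10), (0, 13), (3, 10), (3, 13)]
Unfold 3 (reflect across h@4): 8 holes -> [(0, 10), (0, 13), (3, 10), (3, 13), (4, 10), (4, 13), (7, 10), (7, 13)]
Unfold 4 (reflect across v@8): 16 holes -> [(0, 2), (0, 5), (0, 10), (0, 13), (3, 2), (3, 5), (3, 10), (3, 13), (4, 2), (4, 5), (4, 10), (4, 13), (7, 2), (7, 5), (7, 10), (7, 13)]

Answer: ..O..O....O..O..
................
................
..O..O....O..O..
..O..O....O..O..
................
................
..O..O....O..O..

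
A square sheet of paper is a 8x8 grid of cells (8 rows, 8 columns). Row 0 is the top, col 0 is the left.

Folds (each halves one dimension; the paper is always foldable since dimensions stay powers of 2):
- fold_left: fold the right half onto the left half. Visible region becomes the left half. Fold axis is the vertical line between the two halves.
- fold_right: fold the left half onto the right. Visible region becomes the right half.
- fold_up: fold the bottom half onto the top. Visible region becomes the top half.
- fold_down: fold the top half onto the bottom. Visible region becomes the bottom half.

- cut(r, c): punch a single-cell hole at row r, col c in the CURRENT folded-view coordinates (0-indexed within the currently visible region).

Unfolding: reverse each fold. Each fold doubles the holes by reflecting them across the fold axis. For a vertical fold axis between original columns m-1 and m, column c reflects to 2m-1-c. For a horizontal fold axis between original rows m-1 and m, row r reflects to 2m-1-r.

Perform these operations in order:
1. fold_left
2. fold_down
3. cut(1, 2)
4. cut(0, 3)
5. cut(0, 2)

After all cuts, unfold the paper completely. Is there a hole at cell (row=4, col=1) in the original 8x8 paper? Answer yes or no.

Answer: no

Derivation:
Op 1 fold_left: fold axis v@4; visible region now rows[0,8) x cols[0,4) = 8x4
Op 2 fold_down: fold axis h@4; visible region now rows[4,8) x cols[0,4) = 4x4
Op 3 cut(1, 2): punch at orig (5,2); cuts so far [(5, 2)]; region rows[4,8) x cols[0,4) = 4x4
Op 4 cut(0, 3): punch at orig (4,3); cuts so far [(4, 3), (5, 2)]; region rows[4,8) x cols[0,4) = 4x4
Op 5 cut(0, 2): punch at orig (4,2); cuts so far [(4, 2), (4, 3), (5, 2)]; region rows[4,8) x cols[0,4) = 4x4
Unfold 1 (reflect across h@4): 6 holes -> [(2, 2), (3, 2), (3, 3), (4, 2), (4, 3), (5, 2)]
Unfold 2 (reflect across v@4): 12 holes -> [(2, 2), (2, 5), (3, 2), (3, 3), (3, 4), (3, 5), (4, 2), (4, 3), (4, 4), (4, 5), (5, 2), (5, 5)]
Holes: [(2, 2), (2, 5), (3, 2), (3, 3), (3, 4), (3, 5), (4, 2), (4, 3), (4, 4), (4, 5), (5, 2), (5, 5)]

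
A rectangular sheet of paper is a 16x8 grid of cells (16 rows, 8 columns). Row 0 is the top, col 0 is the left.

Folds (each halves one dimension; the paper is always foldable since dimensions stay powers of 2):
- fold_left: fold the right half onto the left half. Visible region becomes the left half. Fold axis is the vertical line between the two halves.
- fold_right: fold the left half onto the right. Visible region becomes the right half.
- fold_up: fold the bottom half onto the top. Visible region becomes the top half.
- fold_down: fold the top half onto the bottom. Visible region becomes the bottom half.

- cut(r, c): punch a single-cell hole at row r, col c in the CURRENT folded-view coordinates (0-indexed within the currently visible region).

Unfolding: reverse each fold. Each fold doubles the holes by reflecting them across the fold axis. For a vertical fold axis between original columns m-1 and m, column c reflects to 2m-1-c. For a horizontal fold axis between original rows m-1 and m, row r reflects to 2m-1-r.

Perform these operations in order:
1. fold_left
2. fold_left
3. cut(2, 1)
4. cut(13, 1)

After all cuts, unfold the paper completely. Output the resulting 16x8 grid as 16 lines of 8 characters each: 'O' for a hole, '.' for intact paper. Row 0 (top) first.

Op 1 fold_left: fold axis v@4; visible region now rows[0,16) x cols[0,4) = 16x4
Op 2 fold_left: fold axis v@2; visible region now rows[0,16) x cols[0,2) = 16x2
Op 3 cut(2, 1): punch at orig (2,1); cuts so far [(2, 1)]; region rows[0,16) x cols[0,2) = 16x2
Op 4 cut(13, 1): punch at orig (13,1); cuts so far [(2, 1), (13, 1)]; region rows[0,16) x cols[0,2) = 16x2
Unfold 1 (reflect across v@2): 4 holes -> [(2, 1), (2, 2), (13, 1), (13, 2)]
Unfold 2 (reflect across v@4): 8 holes -> [(2, 1), (2, 2), (2, 5), (2, 6), (13, 1), (13, 2), (13, 5), (13, 6)]

Answer: ........
........
.OO..OO.
........
........
........
........
........
........
........
........
........
........
.OO..OO.
........
........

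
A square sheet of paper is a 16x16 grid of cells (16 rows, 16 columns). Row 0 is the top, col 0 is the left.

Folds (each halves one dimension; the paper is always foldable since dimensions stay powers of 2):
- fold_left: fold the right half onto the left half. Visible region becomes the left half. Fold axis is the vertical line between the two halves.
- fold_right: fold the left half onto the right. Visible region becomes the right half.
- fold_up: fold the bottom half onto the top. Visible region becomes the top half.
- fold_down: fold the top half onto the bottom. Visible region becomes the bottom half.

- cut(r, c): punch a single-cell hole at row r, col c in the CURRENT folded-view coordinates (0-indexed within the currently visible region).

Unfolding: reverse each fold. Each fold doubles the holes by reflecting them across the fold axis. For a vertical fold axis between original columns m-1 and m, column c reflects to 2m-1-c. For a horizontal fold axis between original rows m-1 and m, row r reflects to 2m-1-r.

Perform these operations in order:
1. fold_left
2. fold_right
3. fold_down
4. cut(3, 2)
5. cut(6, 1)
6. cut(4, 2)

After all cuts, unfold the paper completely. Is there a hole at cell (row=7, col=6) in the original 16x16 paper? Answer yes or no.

Answer: no

Derivation:
Op 1 fold_left: fold axis v@8; visible region now rows[0,16) x cols[0,8) = 16x8
Op 2 fold_right: fold axis v@4; visible region now rows[0,16) x cols[4,8) = 16x4
Op 3 fold_down: fold axis h@8; visible region now rows[8,16) x cols[4,8) = 8x4
Op 4 cut(3, 2): punch at orig (11,6); cuts so far [(11, 6)]; region rows[8,16) x cols[4,8) = 8x4
Op 5 cut(6, 1): punch at orig (14,5); cuts so far [(11, 6), (14, 5)]; region rows[8,16) x cols[4,8) = 8x4
Op 6 cut(4, 2): punch at orig (12,6); cuts so far [(11, 6), (12, 6), (14, 5)]; region rows[8,16) x cols[4,8) = 8x4
Unfold 1 (reflect across h@8): 6 holes -> [(1, 5), (3, 6), (4, 6), (11, 6), (12, 6), (14, 5)]
Unfold 2 (reflect across v@4): 12 holes -> [(1, 2), (1, 5), (3, 1), (3, 6), (4, 1), (4, 6), (11, 1), (11, 6), (12, 1), (12, 6), (14, 2), (14, 5)]
Unfold 3 (reflect across v@8): 24 holes -> [(1, 2), (1, 5), (1, 10), (1, 13), (3, 1), (3, 6), (3, 9), (3, 14), (4, 1), (4, 6), (4, 9), (4, 14), (11, 1), (11, 6), (11, 9), (11, 14), (12, 1), (12, 6), (12, 9), (12, 14), (14, 2), (14, 5), (14, 10), (14, 13)]
Holes: [(1, 2), (1, 5), (1, 10), (1, 13), (3, 1), (3, 6), (3, 9), (3, 14), (4, 1), (4, 6), (4, 9), (4, 14), (11, 1), (11, 6), (11, 9), (11, 14), (12, 1), (12, 6), (12, 9), (12, 14), (14, 2), (14, 5), (14, 10), (14, 13)]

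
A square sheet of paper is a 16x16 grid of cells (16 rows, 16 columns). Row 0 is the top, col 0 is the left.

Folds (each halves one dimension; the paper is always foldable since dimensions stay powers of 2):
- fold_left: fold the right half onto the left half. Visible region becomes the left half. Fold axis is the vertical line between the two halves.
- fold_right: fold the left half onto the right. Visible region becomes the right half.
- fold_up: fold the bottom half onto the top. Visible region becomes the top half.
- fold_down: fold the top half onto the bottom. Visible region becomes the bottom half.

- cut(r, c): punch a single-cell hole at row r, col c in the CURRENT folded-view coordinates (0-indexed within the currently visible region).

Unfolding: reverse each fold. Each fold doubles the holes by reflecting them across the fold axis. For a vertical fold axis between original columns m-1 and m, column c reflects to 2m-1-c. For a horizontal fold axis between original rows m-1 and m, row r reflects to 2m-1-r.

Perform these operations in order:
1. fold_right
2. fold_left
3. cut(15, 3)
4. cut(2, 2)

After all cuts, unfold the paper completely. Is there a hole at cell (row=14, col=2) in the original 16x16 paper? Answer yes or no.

Op 1 fold_right: fold axis v@8; visible region now rows[0,16) x cols[8,16) = 16x8
Op 2 fold_left: fold axis v@12; visible region now rows[0,16) x cols[8,12) = 16x4
Op 3 cut(15, 3): punch at orig (15,11); cuts so far [(15, 11)]; region rows[0,16) x cols[8,12) = 16x4
Op 4 cut(2, 2): punch at orig (2,10); cuts so far [(2, 10), (15, 11)]; region rows[0,16) x cols[8,12) = 16x4
Unfold 1 (reflect across v@12): 4 holes -> [(2, 10), (2, 13), (15, 11), (15, 12)]
Unfold 2 (reflect across v@8): 8 holes -> [(2, 2), (2, 5), (2, 10), (2, 13), (15, 3), (15, 4), (15, 11), (15, 12)]
Holes: [(2, 2), (2, 5), (2, 10), (2, 13), (15, 3), (15, 4), (15, 11), (15, 12)]

Answer: no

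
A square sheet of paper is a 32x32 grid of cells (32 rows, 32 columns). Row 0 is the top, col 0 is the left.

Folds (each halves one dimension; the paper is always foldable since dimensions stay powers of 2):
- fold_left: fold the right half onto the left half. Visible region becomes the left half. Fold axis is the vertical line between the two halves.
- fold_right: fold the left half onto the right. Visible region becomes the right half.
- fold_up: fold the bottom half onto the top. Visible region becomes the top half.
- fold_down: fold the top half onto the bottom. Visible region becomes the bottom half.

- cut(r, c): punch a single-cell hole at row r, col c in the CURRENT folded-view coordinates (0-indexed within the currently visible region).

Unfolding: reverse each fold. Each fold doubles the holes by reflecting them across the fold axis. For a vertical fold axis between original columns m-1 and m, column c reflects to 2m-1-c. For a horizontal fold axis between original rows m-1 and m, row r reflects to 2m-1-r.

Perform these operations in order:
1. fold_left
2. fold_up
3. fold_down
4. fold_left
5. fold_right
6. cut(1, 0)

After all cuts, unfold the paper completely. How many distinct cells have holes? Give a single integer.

Op 1 fold_left: fold axis v@16; visible region now rows[0,32) x cols[0,16) = 32x16
Op 2 fold_up: fold axis h@16; visible region now rows[0,16) x cols[0,16) = 16x16
Op 3 fold_down: fold axis h@8; visible region now rows[8,16) x cols[0,16) = 8x16
Op 4 fold_left: fold axis v@8; visible region now rows[8,16) x cols[0,8) = 8x8
Op 5 fold_right: fold axis v@4; visible region now rows[8,16) x cols[4,8) = 8x4
Op 6 cut(1, 0): punch at orig (9,4); cuts so far [(9, 4)]; region rows[8,16) x cols[4,8) = 8x4
Unfold 1 (reflect across v@4): 2 holes -> [(9, 3), (9, 4)]
Unfold 2 (reflect across v@8): 4 holes -> [(9, 3), (9, 4), (9, 11), (9, 12)]
Unfold 3 (reflect across h@8): 8 holes -> [(6, 3), (6, 4), (6, 11), (6, 12), (9, 3), (9, 4), (9, 11), (9, 12)]
Unfold 4 (reflect across h@16): 16 holes -> [(6, 3), (6, 4), (6, 11), (6, 12), (9, 3), (9, 4), (9, 11), (9, 12), (22, 3), (22, 4), (22, 11), (22, 12), (25, 3), (25, 4), (25, 11), (25, 12)]
Unfold 5 (reflect across v@16): 32 holes -> [(6, 3), (6, 4), (6, 11), (6, 12), (6, 19), (6, 20), (6, 27), (6, 28), (9, 3), (9, 4), (9, 11), (9, 12), (9, 19), (9, 20), (9, 27), (9, 28), (22, 3), (22, 4), (22, 11), (22, 12), (22, 19), (22, 20), (22, 27), (22, 28), (25, 3), (25, 4), (25, 11), (25, 12), (25, 19), (25, 20), (25, 27), (25, 28)]

Answer: 32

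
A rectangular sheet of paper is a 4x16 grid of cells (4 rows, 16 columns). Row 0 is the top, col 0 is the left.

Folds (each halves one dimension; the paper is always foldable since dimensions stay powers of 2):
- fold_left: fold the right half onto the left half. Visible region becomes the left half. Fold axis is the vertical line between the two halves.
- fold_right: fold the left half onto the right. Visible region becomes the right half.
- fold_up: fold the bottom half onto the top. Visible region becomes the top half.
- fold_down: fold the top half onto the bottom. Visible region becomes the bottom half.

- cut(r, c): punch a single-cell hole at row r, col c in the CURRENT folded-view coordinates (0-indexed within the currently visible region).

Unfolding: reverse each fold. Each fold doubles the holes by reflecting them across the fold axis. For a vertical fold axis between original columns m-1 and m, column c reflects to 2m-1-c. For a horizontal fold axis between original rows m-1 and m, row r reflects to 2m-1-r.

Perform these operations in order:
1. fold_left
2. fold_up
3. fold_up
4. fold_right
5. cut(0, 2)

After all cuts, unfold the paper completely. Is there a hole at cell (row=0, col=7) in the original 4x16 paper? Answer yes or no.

Op 1 fold_left: fold axis v@8; visible region now rows[0,4) x cols[0,8) = 4x8
Op 2 fold_up: fold axis h@2; visible region now rows[0,2) x cols[0,8) = 2x8
Op 3 fold_up: fold axis h@1; visible region now rows[0,1) x cols[0,8) = 1x8
Op 4 fold_right: fold axis v@4; visible region now rows[0,1) x cols[4,8) = 1x4
Op 5 cut(0, 2): punch at orig (0,6); cuts so far [(0, 6)]; region rows[0,1) x cols[4,8) = 1x4
Unfold 1 (reflect across v@4): 2 holes -> [(0, 1), (0, 6)]
Unfold 2 (reflect across h@1): 4 holes -> [(0, 1), (0, 6), (1, 1), (1, 6)]
Unfold 3 (reflect across h@2): 8 holes -> [(0, 1), (0, 6), (1, 1), (1, 6), (2, 1), (2, 6), (3, 1), (3, 6)]
Unfold 4 (reflect across v@8): 16 holes -> [(0, 1), (0, 6), (0, 9), (0, 14), (1, 1), (1, 6), (1, 9), (1, 14), (2, 1), (2, 6), (2, 9), (2, 14), (3, 1), (3, 6), (3, 9), (3, 14)]
Holes: [(0, 1), (0, 6), (0, 9), (0, 14), (1, 1), (1, 6), (1, 9), (1, 14), (2, 1), (2, 6), (2, 9), (2, 14), (3, 1), (3, 6), (3, 9), (3, 14)]

Answer: no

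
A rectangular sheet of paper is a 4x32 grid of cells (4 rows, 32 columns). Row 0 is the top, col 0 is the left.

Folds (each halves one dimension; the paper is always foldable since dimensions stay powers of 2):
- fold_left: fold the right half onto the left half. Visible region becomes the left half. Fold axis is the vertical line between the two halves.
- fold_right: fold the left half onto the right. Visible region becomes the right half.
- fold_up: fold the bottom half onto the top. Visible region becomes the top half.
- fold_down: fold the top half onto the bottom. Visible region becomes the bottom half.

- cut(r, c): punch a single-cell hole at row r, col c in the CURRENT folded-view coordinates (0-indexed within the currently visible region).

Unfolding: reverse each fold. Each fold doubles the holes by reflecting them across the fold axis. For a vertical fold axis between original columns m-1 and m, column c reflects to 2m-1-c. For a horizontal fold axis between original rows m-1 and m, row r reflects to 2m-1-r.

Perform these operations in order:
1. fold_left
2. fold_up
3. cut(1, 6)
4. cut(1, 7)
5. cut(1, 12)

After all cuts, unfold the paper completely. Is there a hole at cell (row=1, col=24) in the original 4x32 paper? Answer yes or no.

Answer: yes

Derivation:
Op 1 fold_left: fold axis v@16; visible region now rows[0,4) x cols[0,16) = 4x16
Op 2 fold_up: fold axis h@2; visible region now rows[0,2) x cols[0,16) = 2x16
Op 3 cut(1, 6): punch at orig (1,6); cuts so far [(1, 6)]; region rows[0,2) x cols[0,16) = 2x16
Op 4 cut(1, 7): punch at orig (1,7); cuts so far [(1, 6), (1, 7)]; region rows[0,2) x cols[0,16) = 2x16
Op 5 cut(1, 12): punch at orig (1,12); cuts so far [(1, 6), (1, 7), (1, 12)]; region rows[0,2) x cols[0,16) = 2x16
Unfold 1 (reflect across h@2): 6 holes -> [(1, 6), (1, 7), (1, 12), (2, 6), (2, 7), (2, 12)]
Unfold 2 (reflect across v@16): 12 holes -> [(1, 6), (1, 7), (1, 12), (1, 19), (1, 24), (1, 25), (2, 6), (2, 7), (2, 12), (2, 19), (2, 24), (2, 25)]
Holes: [(1, 6), (1, 7), (1, 12), (1, 19), (1, 24), (1, 25), (2, 6), (2, 7), (2, 12), (2, 19), (2, 24), (2, 25)]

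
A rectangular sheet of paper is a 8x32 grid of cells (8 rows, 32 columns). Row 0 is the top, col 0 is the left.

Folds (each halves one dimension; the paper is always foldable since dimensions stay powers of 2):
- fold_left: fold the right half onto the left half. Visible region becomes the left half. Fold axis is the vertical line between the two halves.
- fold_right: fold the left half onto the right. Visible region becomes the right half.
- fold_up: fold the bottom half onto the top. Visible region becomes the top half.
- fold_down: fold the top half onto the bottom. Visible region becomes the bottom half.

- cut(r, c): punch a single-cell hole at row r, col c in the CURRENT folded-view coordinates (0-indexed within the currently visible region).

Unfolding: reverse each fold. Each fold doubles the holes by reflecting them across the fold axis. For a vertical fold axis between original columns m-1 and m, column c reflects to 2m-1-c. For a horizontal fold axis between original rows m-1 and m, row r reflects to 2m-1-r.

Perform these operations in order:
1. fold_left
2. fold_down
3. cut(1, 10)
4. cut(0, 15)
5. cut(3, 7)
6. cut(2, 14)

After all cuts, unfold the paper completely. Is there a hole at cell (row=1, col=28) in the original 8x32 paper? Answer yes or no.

Op 1 fold_left: fold axis v@16; visible region now rows[0,8) x cols[0,16) = 8x16
Op 2 fold_down: fold axis h@4; visible region now rows[4,8) x cols[0,16) = 4x16
Op 3 cut(1, 10): punch at orig (5,10); cuts so far [(5, 10)]; region rows[4,8) x cols[0,16) = 4x16
Op 4 cut(0, 15): punch at orig (4,15); cuts so far [(4, 15), (5, 10)]; region rows[4,8) x cols[0,16) = 4x16
Op 5 cut(3, 7): punch at orig (7,7); cuts so far [(4, 15), (5, 10), (7, 7)]; region rows[4,8) x cols[0,16) = 4x16
Op 6 cut(2, 14): punch at orig (6,14); cuts so far [(4, 15), (5, 10), (6, 14), (7, 7)]; region rows[4,8) x cols[0,16) = 4x16
Unfold 1 (reflect across h@4): 8 holes -> [(0, 7), (1, 14), (2, 10), (3, 15), (4, 15), (5, 10), (6, 14), (7, 7)]
Unfold 2 (reflect across v@16): 16 holes -> [(0, 7), (0, 24), (1, 14), (1, 17), (2, 10), (2, 21), (3, 15), (3, 16), (4, 15), (4, 16), (5, 10), (5, 21), (6, 14), (6, 17), (7, 7), (7, 24)]
Holes: [(0, 7), (0, 24), (1, 14), (1, 17), (2, 10), (2, 21), (3, 15), (3, 16), (4, 15), (4, 16), (5, 10), (5, 21), (6, 14), (6, 17), (7, 7), (7, 24)]

Answer: no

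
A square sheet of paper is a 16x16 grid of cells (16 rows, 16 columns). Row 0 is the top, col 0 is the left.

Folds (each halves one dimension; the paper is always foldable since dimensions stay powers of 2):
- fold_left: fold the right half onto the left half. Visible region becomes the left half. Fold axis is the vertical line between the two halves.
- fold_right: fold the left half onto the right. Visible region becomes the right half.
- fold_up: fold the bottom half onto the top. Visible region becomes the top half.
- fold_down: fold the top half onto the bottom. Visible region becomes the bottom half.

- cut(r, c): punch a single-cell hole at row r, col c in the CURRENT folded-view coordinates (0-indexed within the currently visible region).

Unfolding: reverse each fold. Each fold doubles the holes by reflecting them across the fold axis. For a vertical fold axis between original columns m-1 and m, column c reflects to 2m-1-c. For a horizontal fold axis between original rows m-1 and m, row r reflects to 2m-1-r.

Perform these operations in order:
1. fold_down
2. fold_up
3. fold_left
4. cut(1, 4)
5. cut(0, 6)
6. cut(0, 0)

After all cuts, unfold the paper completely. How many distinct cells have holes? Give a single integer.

Answer: 24

Derivation:
Op 1 fold_down: fold axis h@8; visible region now rows[8,16) x cols[0,16) = 8x16
Op 2 fold_up: fold axis h@12; visible region now rows[8,12) x cols[0,16) = 4x16
Op 3 fold_left: fold axis v@8; visible region now rows[8,12) x cols[0,8) = 4x8
Op 4 cut(1, 4): punch at orig (9,4); cuts so far [(9, 4)]; region rows[8,12) x cols[0,8) = 4x8
Op 5 cut(0, 6): punch at orig (8,6); cuts so far [(8, 6), (9, 4)]; region rows[8,12) x cols[0,8) = 4x8
Op 6 cut(0, 0): punch at orig (8,0); cuts so far [(8, 0), (8, 6), (9, 4)]; region rows[8,12) x cols[0,8) = 4x8
Unfold 1 (reflect across v@8): 6 holes -> [(8, 0), (8, 6), (8, 9), (8, 15), (9, 4), (9, 11)]
Unfold 2 (reflect across h@12): 12 holes -> [(8, 0), (8, 6), (8, 9), (8, 15), (9, 4), (9, 11), (14, 4), (14, 11), (15, 0), (15, 6), (15, 9), (15, 15)]
Unfold 3 (reflect across h@8): 24 holes -> [(0, 0), (0, 6), (0, 9), (0, 15), (1, 4), (1, 11), (6, 4), (6, 11), (7, 0), (7, 6), (7, 9), (7, 15), (8, 0), (8, 6), (8, 9), (8, 15), (9, 4), (9, 11), (14, 4), (14, 11), (15, 0), (15, 6), (15, 9), (15, 15)]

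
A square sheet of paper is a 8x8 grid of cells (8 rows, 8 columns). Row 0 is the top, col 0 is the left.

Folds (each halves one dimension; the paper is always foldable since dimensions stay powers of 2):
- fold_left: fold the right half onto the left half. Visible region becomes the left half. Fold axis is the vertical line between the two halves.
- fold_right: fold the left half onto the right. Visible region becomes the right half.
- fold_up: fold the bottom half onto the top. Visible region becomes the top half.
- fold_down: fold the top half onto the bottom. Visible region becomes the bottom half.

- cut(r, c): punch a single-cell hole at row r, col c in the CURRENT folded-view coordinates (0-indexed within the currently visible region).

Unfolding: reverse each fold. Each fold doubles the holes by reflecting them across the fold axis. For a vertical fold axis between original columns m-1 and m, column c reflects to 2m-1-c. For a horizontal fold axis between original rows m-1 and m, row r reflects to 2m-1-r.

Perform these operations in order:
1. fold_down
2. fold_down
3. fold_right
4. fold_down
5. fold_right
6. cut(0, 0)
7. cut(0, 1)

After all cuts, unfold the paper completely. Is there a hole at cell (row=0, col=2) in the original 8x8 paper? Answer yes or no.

Op 1 fold_down: fold axis h@4; visible region now rows[4,8) x cols[0,8) = 4x8
Op 2 fold_down: fold axis h@6; visible region now rows[6,8) x cols[0,8) = 2x8
Op 3 fold_right: fold axis v@4; visible region now rows[6,8) x cols[4,8) = 2x4
Op 4 fold_down: fold axis h@7; visible region now rows[7,8) x cols[4,8) = 1x4
Op 5 fold_right: fold axis v@6; visible region now rows[7,8) x cols[6,8) = 1x2
Op 6 cut(0, 0): punch at orig (7,6); cuts so far [(7, 6)]; region rows[7,8) x cols[6,8) = 1x2
Op 7 cut(0, 1): punch at orig (7,7); cuts so far [(7, 6), (7, 7)]; region rows[7,8) x cols[6,8) = 1x2
Unfold 1 (reflect across v@6): 4 holes -> [(7, 4), (7, 5), (7, 6), (7, 7)]
Unfold 2 (reflect across h@7): 8 holes -> [(6, 4), (6, 5), (6, 6), (6, 7), (7, 4), (7, 5), (7, 6), (7, 7)]
Unfold 3 (reflect across v@4): 16 holes -> [(6, 0), (6, 1), (6, 2), (6, 3), (6, 4), (6, 5), (6, 6), (6, 7), (7, 0), (7, 1), (7, 2), (7, 3), (7, 4), (7, 5), (7, 6), (7, 7)]
Unfold 4 (reflect across h@6): 32 holes -> [(4, 0), (4, 1), (4, 2), (4, 3), (4, 4), (4, 5), (4, 6), (4, 7), (5, 0), (5, 1), (5, 2), (5, 3), (5, 4), (5, 5), (5, 6), (5, 7), (6, 0), (6, 1), (6, 2), (6, 3), (6, 4), (6, 5), (6, 6), (6, 7), (7, 0), (7, 1), (7, 2), (7, 3), (7, 4), (7, 5), (7, 6), (7, 7)]
Unfold 5 (reflect across h@4): 64 holes -> [(0, 0), (0, 1), (0, 2), (0, 3), (0, 4), (0, 5), (0, 6), (0, 7), (1, 0), (1, 1), (1, 2), (1, 3), (1, 4), (1, 5), (1, 6), (1, 7), (2, 0), (2, 1), (2, 2), (2, 3), (2, 4), (2, 5), (2, 6), (2, 7), (3, 0), (3, 1), (3, 2), (3, 3), (3, 4), (3, 5), (3, 6), (3, 7), (4, 0), (4, 1), (4, 2), (4, 3), (4, 4), (4, 5), (4, 6), (4, 7), (5, 0), (5, 1), (5, 2), (5, 3), (5, 4), (5, 5), (5, 6), (5, 7), (6, 0), (6, 1), (6, 2), (6, 3), (6, 4), (6, 5), (6, 6), (6, 7), (7, 0), (7, 1), (7, 2), (7, 3), (7, 4), (7, 5), (7, 6), (7, 7)]
Holes: [(0, 0), (0, 1), (0, 2), (0, 3), (0, 4), (0, 5), (0, 6), (0, 7), (1, 0), (1, 1), (1, 2), (1, 3), (1, 4), (1, 5), (1, 6), (1, 7), (2, 0), (2, 1), (2, 2), (2, 3), (2, 4), (2, 5), (2, 6), (2, 7), (3, 0), (3, 1), (3, 2), (3, 3), (3, 4), (3, 5), (3, 6), (3, 7), (4, 0), (4, 1), (4, 2), (4, 3), (4, 4), (4, 5), (4, 6), (4, 7), (5, 0), (5, 1), (5, 2), (5, 3), (5, 4), (5, 5), (5, 6), (5, 7), (6, 0), (6, 1), (6, 2), (6, 3), (6, 4), (6, 5), (6, 6), (6, 7), (7, 0), (7, 1), (7, 2), (7, 3), (7, 4), (7, 5), (7, 6), (7, 7)]

Answer: yes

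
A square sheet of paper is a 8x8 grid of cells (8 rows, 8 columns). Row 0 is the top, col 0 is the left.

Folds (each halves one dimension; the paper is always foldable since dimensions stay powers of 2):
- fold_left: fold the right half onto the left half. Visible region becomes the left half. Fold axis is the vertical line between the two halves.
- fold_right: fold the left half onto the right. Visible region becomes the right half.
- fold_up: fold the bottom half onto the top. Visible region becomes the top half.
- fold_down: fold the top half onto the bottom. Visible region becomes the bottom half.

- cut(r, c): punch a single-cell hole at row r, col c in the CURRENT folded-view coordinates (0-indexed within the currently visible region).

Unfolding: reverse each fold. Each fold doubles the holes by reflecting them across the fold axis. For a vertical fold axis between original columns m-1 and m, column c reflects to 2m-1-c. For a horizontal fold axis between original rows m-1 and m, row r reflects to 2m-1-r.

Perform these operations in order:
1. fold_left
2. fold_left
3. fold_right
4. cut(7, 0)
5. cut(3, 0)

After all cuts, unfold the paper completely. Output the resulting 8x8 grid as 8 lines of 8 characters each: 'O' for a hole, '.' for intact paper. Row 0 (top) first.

Answer: ........
........
........
OOOOOOOO
........
........
........
OOOOOOOO

Derivation:
Op 1 fold_left: fold axis v@4; visible region now rows[0,8) x cols[0,4) = 8x4
Op 2 fold_left: fold axis v@2; visible region now rows[0,8) x cols[0,2) = 8x2
Op 3 fold_right: fold axis v@1; visible region now rows[0,8) x cols[1,2) = 8x1
Op 4 cut(7, 0): punch at orig (7,1); cuts so far [(7, 1)]; region rows[0,8) x cols[1,2) = 8x1
Op 5 cut(3, 0): punch at orig (3,1); cuts so far [(3, 1), (7, 1)]; region rows[0,8) x cols[1,2) = 8x1
Unfold 1 (reflect across v@1): 4 holes -> [(3, 0), (3, 1), (7, 0), (7, 1)]
Unfold 2 (reflect across v@2): 8 holes -> [(3, 0), (3, 1), (3, 2), (3, 3), (7, 0), (7, 1), (7, 2), (7, 3)]
Unfold 3 (reflect across v@4): 16 holes -> [(3, 0), (3, 1), (3, 2), (3, 3), (3, 4), (3, 5), (3, 6), (3, 7), (7, 0), (7, 1), (7, 2), (7, 3), (7, 4), (7, 5), (7, 6), (7, 7)]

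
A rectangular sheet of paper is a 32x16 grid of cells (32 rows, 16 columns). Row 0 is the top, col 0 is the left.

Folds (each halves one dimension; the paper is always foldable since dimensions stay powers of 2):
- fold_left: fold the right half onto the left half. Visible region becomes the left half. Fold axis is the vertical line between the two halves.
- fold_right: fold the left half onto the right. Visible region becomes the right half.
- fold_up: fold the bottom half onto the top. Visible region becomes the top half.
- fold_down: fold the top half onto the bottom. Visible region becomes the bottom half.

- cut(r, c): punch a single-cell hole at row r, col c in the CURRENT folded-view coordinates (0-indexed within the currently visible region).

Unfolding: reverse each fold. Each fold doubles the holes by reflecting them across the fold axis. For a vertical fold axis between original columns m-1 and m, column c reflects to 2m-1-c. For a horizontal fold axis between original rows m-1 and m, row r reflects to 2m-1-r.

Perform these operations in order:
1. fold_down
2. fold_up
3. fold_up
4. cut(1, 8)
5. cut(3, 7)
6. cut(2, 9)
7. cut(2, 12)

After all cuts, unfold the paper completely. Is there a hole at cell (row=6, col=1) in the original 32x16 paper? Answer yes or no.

Answer: no

Derivation:
Op 1 fold_down: fold axis h@16; visible region now rows[16,32) x cols[0,16) = 16x16
Op 2 fold_up: fold axis h@24; visible region now rows[16,24) x cols[0,16) = 8x16
Op 3 fold_up: fold axis h@20; visible region now rows[16,20) x cols[0,16) = 4x16
Op 4 cut(1, 8): punch at orig (17,8); cuts so far [(17, 8)]; region rows[16,20) x cols[0,16) = 4x16
Op 5 cut(3, 7): punch at orig (19,7); cuts so far [(17, 8), (19, 7)]; region rows[16,20) x cols[0,16) = 4x16
Op 6 cut(2, 9): punch at orig (18,9); cuts so far [(17, 8), (18, 9), (19, 7)]; region rows[16,20) x cols[0,16) = 4x16
Op 7 cut(2, 12): punch at orig (18,12); cuts so far [(17, 8), (18, 9), (18, 12), (19, 7)]; region rows[16,20) x cols[0,16) = 4x16
Unfold 1 (reflect across h@20): 8 holes -> [(17, 8), (18, 9), (18, 12), (19, 7), (20, 7), (21, 9), (21, 12), (22, 8)]
Unfold 2 (reflect across h@24): 16 holes -> [(17, 8), (18, 9), (18, 12), (19, 7), (20, 7), (21, 9), (21, 12), (22, 8), (25, 8), (26, 9), (26, 12), (27, 7), (28, 7), (29, 9), (29, 12), (30, 8)]
Unfold 3 (reflect across h@16): 32 holes -> [(1, 8), (2, 9), (2, 12), (3, 7), (4, 7), (5, 9), (5, 12), (6, 8), (9, 8), (10, 9), (10, 12), (11, 7), (12, 7), (13, 9), (13, 12), (14, 8), (17, 8), (18, 9), (18, 12), (19, 7), (20, 7), (21, 9), (21, 12), (22, 8), (25, 8), (26, 9), (26, 12), (27, 7), (28, 7), (29, 9), (29, 12), (30, 8)]
Holes: [(1, 8), (2, 9), (2, 12), (3, 7), (4, 7), (5, 9), (5, 12), (6, 8), (9, 8), (10, 9), (10, 12), (11, 7), (12, 7), (13, 9), (13, 12), (14, 8), (17, 8), (18, 9), (18, 12), (19, 7), (20, 7), (21, 9), (21, 12), (22, 8), (25, 8), (26, 9), (26, 12), (27, 7), (28, 7), (29, 9), (29, 12), (30, 8)]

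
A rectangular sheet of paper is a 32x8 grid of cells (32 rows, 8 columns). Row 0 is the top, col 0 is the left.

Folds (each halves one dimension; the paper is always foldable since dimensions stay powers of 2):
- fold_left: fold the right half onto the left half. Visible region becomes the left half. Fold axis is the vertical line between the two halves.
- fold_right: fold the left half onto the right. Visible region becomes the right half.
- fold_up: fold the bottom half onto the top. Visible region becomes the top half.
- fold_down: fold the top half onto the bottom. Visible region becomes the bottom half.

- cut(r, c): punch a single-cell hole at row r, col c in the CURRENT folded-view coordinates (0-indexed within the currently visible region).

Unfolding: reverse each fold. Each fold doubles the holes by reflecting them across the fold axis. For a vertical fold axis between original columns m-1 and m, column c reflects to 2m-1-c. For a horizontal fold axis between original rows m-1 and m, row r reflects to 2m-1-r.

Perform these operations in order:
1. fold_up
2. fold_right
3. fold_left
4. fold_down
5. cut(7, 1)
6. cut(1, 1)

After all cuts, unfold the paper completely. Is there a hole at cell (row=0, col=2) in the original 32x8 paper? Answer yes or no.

Answer: yes

Derivation:
Op 1 fold_up: fold axis h@16; visible region now rows[0,16) x cols[0,8) = 16x8
Op 2 fold_right: fold axis v@4; visible region now rows[0,16) x cols[4,8) = 16x4
Op 3 fold_left: fold axis v@6; visible region now rows[0,16) x cols[4,6) = 16x2
Op 4 fold_down: fold axis h@8; visible region now rows[8,16) x cols[4,6) = 8x2
Op 5 cut(7, 1): punch at orig (15,5); cuts so far [(15, 5)]; region rows[8,16) x cols[4,6) = 8x2
Op 6 cut(1, 1): punch at orig (9,5); cuts so far [(9, 5), (15, 5)]; region rows[8,16) x cols[4,6) = 8x2
Unfold 1 (reflect across h@8): 4 holes -> [(0, 5), (6, 5), (9, 5), (15, 5)]
Unfold 2 (reflect across v@6): 8 holes -> [(0, 5), (0, 6), (6, 5), (6, 6), (9, 5), (9, 6), (15, 5), (15, 6)]
Unfold 3 (reflect across v@4): 16 holes -> [(0, 1), (0, 2), (0, 5), (0, 6), (6, 1), (6, 2), (6, 5), (6, 6), (9, 1), (9, 2), (9, 5), (9, 6), (15, 1), (15, 2), (15, 5), (15, 6)]
Unfold 4 (reflect across h@16): 32 holes -> [(0, 1), (0, 2), (0, 5), (0, 6), (6, 1), (6, 2), (6, 5), (6, 6), (9, 1), (9, 2), (9, 5), (9, 6), (15, 1), (15, 2), (15, 5), (15, 6), (16, 1), (16, 2), (16, 5), (16, 6), (22, 1), (22, 2), (22, 5), (22, 6), (25, 1), (25, 2), (25, 5), (25, 6), (31, 1), (31, 2), (31, 5), (31, 6)]
Holes: [(0, 1), (0, 2), (0, 5), (0, 6), (6, 1), (6, 2), (6, 5), (6, 6), (9, 1), (9, 2), (9, 5), (9, 6), (15, 1), (15, 2), (15, 5), (15, 6), (16, 1), (16, 2), (16, 5), (16, 6), (22, 1), (22, 2), (22, 5), (22, 6), (25, 1), (25, 2), (25, 5), (25, 6), (31, 1), (31, 2), (31, 5), (31, 6)]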